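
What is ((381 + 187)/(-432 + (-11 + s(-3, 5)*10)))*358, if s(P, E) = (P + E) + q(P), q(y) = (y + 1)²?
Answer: -203344/383 ≈ -530.92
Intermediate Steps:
q(y) = (1 + y)²
s(P, E) = E + P + (1 + P)² (s(P, E) = (P + E) + (1 + P)² = (E + P) + (1 + P)² = E + P + (1 + P)²)
((381 + 187)/(-432 + (-11 + s(-3, 5)*10)))*358 = ((381 + 187)/(-432 + (-11 + (5 - 3 + (1 - 3)²)*10)))*358 = (568/(-432 + (-11 + (5 - 3 + (-2)²)*10)))*358 = (568/(-432 + (-11 + (5 - 3 + 4)*10)))*358 = (568/(-432 + (-11 + 6*10)))*358 = (568/(-432 + (-11 + 60)))*358 = (568/(-432 + 49))*358 = (568/(-383))*358 = (568*(-1/383))*358 = -568/383*358 = -203344/383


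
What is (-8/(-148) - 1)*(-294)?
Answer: 10290/37 ≈ 278.11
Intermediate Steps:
(-8/(-148) - 1)*(-294) = (-8*(-1/148) - 1)*(-294) = (2/37 - 1)*(-294) = -35/37*(-294) = 10290/37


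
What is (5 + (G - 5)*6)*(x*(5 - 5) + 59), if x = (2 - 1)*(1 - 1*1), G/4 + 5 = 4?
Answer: -2891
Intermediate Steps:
G = -4 (G = -20 + 4*4 = -20 + 16 = -4)
x = 0 (x = 1*(1 - 1) = 1*0 = 0)
(5 + (G - 5)*6)*(x*(5 - 5) + 59) = (5 + (-4 - 5)*6)*(0*(5 - 5) + 59) = (5 - 9*6)*(0*0 + 59) = (5 - 54)*(0 + 59) = -49*59 = -2891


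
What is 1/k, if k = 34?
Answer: 1/34 ≈ 0.029412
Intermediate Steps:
1/k = 1/34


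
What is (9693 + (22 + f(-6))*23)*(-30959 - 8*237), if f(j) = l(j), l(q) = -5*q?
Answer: -357758095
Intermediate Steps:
f(j) = -5*j
(9693 + (22 + f(-6))*23)*(-30959 - 8*237) = (9693 + (22 - 5*(-6))*23)*(-30959 - 8*237) = (9693 + (22 + 30)*23)*(-30959 - 1896) = (9693 + 52*23)*(-32855) = (9693 + 1196)*(-32855) = 10889*(-32855) = -357758095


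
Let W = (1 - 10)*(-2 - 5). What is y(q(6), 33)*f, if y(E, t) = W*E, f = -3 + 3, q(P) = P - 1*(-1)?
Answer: 0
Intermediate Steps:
W = 63 (W = -9*(-7) = 63)
q(P) = 1 + P (q(P) = P + 1 = 1 + P)
f = 0
y(E, t) = 63*E
y(q(6), 33)*f = (63*(1 + 6))*0 = (63*7)*0 = 441*0 = 0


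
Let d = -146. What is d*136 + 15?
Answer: -19841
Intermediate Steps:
d*136 + 15 = -146*136 + 15 = -19856 + 15 = -19841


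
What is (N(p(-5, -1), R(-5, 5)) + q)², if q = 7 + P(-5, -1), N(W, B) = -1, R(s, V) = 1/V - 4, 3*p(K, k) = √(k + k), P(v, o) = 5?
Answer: 121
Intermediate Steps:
p(K, k) = √2*√k/3 (p(K, k) = √(k + k)/3 = √(2*k)/3 = (√2*√k)/3 = √2*√k/3)
R(s, V) = -4 + 1/V
q = 12 (q = 7 + 5 = 12)
(N(p(-5, -1), R(-5, 5)) + q)² = (-1 + 12)² = 11² = 121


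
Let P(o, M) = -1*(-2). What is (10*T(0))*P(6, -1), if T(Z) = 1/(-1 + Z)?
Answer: -20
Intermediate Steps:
P(o, M) = 2
(10*T(0))*P(6, -1) = (10/(-1 + 0))*2 = (10/(-1))*2 = (10*(-1))*2 = -10*2 = -20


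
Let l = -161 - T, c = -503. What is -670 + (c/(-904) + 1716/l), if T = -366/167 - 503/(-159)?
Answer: -330495020209/485994920 ≈ -680.04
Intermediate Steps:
T = 25807/26553 (T = -366*1/167 - 503*(-1/159) = -366/167 + 503/159 = 25807/26553 ≈ 0.97190)
l = -4300840/26553 (l = -161 - 1*25807/26553 = -161 - 25807/26553 = -4300840/26553 ≈ -161.97)
-670 + (c/(-904) + 1716/l) = -670 + (-503/(-904) + 1716/(-4300840/26553)) = -670 + (-503*(-1/904) + 1716*(-26553/4300840)) = -670 + (503/904 - 11391237/1075210) = -670 - 4878423809/485994920 = -330495020209/485994920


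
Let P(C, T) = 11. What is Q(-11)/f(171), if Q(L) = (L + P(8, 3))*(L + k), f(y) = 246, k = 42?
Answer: 0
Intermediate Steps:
Q(L) = (11 + L)*(42 + L) (Q(L) = (L + 11)*(L + 42) = (11 + L)*(42 + L))
Q(-11)/f(171) = (462 + (-11)² + 53*(-11))/246 = (462 + 121 - 583)*(1/246) = 0*(1/246) = 0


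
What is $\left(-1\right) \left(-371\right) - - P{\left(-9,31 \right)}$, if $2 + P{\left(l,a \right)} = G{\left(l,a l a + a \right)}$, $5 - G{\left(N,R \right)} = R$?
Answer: $8992$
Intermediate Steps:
$G{\left(N,R \right)} = 5 - R$
$P{\left(l,a \right)} = 3 - a - l a^{2}$ ($P{\left(l,a \right)} = -2 - \left(-5 + a + a l a\right) = -2 - \left(-5 + a + l a^{2}\right) = 3 - a - l a^{2}$)
$\left(-1\right) \left(-371\right) - - P{\left(-9,31 \right)} = \left(-1\right) \left(-371\right) - - (3 - 31 \left(1 + 31 \left(-9\right)\right)) = 371 - - (3 - 31 \left(1 - 279\right)) = 371 - - (3 - 31 \left(-278\right)) = 371 - - (3 + 8618) = 371 - \left(-1\right) 8621 = 371 - -8621 = 371 + 8621 = 8992$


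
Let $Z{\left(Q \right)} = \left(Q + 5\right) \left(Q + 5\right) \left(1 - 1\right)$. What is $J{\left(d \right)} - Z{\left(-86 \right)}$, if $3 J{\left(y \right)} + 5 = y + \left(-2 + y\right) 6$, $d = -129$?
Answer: $- \frac{920}{3} \approx -306.67$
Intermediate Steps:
$Z{\left(Q \right)} = 0$ ($Z{\left(Q \right)} = \left(5 + Q\right) \left(5 + Q\right) 0 = \left(5 + Q\right)^{2} \cdot 0 = 0$)
$J{\left(y \right)} = - \frac{17}{3} + \frac{7 y}{3}$ ($J{\left(y \right)} = - \frac{5}{3} + \frac{y + \left(-2 + y\right) 6}{3} = - \frac{5}{3} + \frac{y + \left(-12 + 6 y\right)}{3} = - \frac{5}{3} + \frac{-12 + 7 y}{3} = - \frac{5}{3} + \left(-4 + \frac{7 y}{3}\right) = - \frac{17}{3} + \frac{7 y}{3}$)
$J{\left(d \right)} - Z{\left(-86 \right)} = \left(- \frac{17}{3} + \frac{7}{3} \left(-129\right)\right) - 0 = \left(- \frac{17}{3} - 301\right) + 0 = - \frac{920}{3} + 0 = - \frac{920}{3}$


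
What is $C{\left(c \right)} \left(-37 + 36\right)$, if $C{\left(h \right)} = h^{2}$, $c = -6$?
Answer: $-36$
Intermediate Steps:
$C{\left(c \right)} \left(-37 + 36\right) = \left(-6\right)^{2} \left(-37 + 36\right) = 36 \left(-1\right) = -36$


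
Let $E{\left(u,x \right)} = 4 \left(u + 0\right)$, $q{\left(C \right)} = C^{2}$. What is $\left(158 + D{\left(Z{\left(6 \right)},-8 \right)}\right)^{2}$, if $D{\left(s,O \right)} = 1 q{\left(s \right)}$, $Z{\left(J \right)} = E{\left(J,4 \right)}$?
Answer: $538756$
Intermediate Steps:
$E{\left(u,x \right)} = 4 u$
$Z{\left(J \right)} = 4 J$
$D{\left(s,O \right)} = s^{2}$ ($D{\left(s,O \right)} = 1 s^{2} = s^{2}$)
$\left(158 + D{\left(Z{\left(6 \right)},-8 \right)}\right)^{2} = \left(158 + \left(4 \cdot 6\right)^{2}\right)^{2} = \left(158 + 24^{2}\right)^{2} = \left(158 + 576\right)^{2} = 734^{2} = 538756$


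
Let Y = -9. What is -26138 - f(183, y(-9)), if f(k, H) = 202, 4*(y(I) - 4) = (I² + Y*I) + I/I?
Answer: -26340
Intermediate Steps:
y(I) = 17/4 - 9*I/4 + I²/4 (y(I) = 4 + ((I² - 9*I) + I/I)/4 = 4 + ((I² - 9*I) + 1)/4 = 4 + (1 + I² - 9*I)/4 = 4 + (¼ - 9*I/4 + I²/4) = 17/4 - 9*I/4 + I²/4)
-26138 - f(183, y(-9)) = -26138 - 1*202 = -26138 - 202 = -26340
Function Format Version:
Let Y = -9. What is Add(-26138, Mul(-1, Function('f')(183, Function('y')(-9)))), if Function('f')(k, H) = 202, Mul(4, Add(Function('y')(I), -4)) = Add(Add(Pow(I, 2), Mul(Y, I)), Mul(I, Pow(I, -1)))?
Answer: -26340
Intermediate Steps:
Function('y')(I) = Add(Rational(17, 4), Mul(Rational(-9, 4), I), Mul(Rational(1, 4), Pow(I, 2))) (Function('y')(I) = Add(4, Mul(Rational(1, 4), Add(Add(Pow(I, 2), Mul(-9, I)), Mul(I, Pow(I, -1))))) = Add(4, Mul(Rational(1, 4), Add(Add(Pow(I, 2), Mul(-9, I)), 1))) = Add(4, Mul(Rational(1, 4), Add(1, Pow(I, 2), Mul(-9, I)))) = Add(4, Add(Rational(1, 4), Mul(Rational(-9, 4), I), Mul(Rational(1, 4), Pow(I, 2)))) = Add(Rational(17, 4), Mul(Rational(-9, 4), I), Mul(Rational(1, 4), Pow(I, 2))))
Add(-26138, Mul(-1, Function('f')(183, Function('y')(-9)))) = Add(-26138, Mul(-1, 202)) = Add(-26138, -202) = -26340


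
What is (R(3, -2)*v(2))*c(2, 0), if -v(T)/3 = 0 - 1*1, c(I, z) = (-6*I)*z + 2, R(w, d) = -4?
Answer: -24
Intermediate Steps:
c(I, z) = 2 - 6*I*z (c(I, z) = -6*I*z + 2 = 2 - 6*I*z)
v(T) = 3 (v(T) = -3*(0 - 1*1) = -3*(0 - 1) = -3*(-1) = 3)
(R(3, -2)*v(2))*c(2, 0) = (-4*3)*(2 - 6*2*0) = -12*(2 + 0) = -12*2 = -24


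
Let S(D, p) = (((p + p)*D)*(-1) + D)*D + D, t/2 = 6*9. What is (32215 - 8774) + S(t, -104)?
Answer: 2461325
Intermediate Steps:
t = 108 (t = 2*(6*9) = 2*54 = 108)
S(D, p) = D + D*(D - 2*D*p) (S(D, p) = (((2*p)*D)*(-1) + D)*D + D = ((2*D*p)*(-1) + D)*D + D = (-2*D*p + D)*D + D = (D - 2*D*p)*D + D = D*(D - 2*D*p) + D = D + D*(D - 2*D*p))
(32215 - 8774) + S(t, -104) = (32215 - 8774) + 108*(1 + 108 - 2*108*(-104)) = 23441 + 108*(1 + 108 + 22464) = 23441 + 108*22573 = 23441 + 2437884 = 2461325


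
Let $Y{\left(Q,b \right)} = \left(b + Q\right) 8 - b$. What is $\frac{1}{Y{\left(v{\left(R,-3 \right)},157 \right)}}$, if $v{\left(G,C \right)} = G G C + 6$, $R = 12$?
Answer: $- \frac{1}{2309} \approx -0.00043309$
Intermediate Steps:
$v{\left(G,C \right)} = 6 + C G^{2}$ ($v{\left(G,C \right)} = G^{2} C + 6 = C G^{2} + 6 = 6 + C G^{2}$)
$Y{\left(Q,b \right)} = 7 b + 8 Q$ ($Y{\left(Q,b \right)} = \left(Q + b\right) 8 - b = \left(8 Q + 8 b\right) - b = 7 b + 8 Q$)
$\frac{1}{Y{\left(v{\left(R,-3 \right)},157 \right)}} = \frac{1}{7 \cdot 157 + 8 \left(6 - 3 \cdot 12^{2}\right)} = \frac{1}{1099 + 8 \left(6 - 432\right)} = \frac{1}{1099 + 8 \left(-426\right)} = \frac{1}{1099 - 3408} = \frac{1}{-2309} = - \frac{1}{2309}$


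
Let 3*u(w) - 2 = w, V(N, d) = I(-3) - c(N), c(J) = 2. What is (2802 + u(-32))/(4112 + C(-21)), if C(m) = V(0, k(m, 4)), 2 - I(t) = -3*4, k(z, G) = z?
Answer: 698/1031 ≈ 0.67701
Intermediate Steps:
I(t) = 14 (I(t) = 2 - (-3)*4 = 2 - 1*(-12) = 2 + 12 = 14)
V(N, d) = 12 (V(N, d) = 14 - 1*2 = 14 - 2 = 12)
u(w) = ⅔ + w/3
C(m) = 12
(2802 + u(-32))/(4112 + C(-21)) = (2802 + (⅔ + (⅓)*(-32)))/(4112 + 12) = (2802 + (⅔ - 32/3))/4124 = (2802 - 10)*(1/4124) = 2792*(1/4124) = 698/1031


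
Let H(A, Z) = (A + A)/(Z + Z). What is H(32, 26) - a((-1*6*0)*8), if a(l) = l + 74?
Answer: -946/13 ≈ -72.769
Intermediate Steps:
H(A, Z) = A/Z (H(A, Z) = (2*A)/((2*Z)) = (2*A)*(1/(2*Z)) = A/Z)
a(l) = 74 + l
H(32, 26) - a((-1*6*0)*8) = 32/26 - (74 + (-1*6*0)*8) = 32*(1/26) - (74 - 6*0*8) = 16/13 - (74 + 0*8) = 16/13 - (74 + 0) = 16/13 - 1*74 = 16/13 - 74 = -946/13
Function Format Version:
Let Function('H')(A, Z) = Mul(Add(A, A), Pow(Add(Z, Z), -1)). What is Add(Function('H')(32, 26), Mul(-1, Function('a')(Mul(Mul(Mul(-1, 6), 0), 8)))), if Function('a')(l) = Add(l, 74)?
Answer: Rational(-946, 13) ≈ -72.769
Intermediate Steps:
Function('H')(A, Z) = Mul(A, Pow(Z, -1)) (Function('H')(A, Z) = Mul(Mul(2, A), Pow(Mul(2, Z), -1)) = Mul(Mul(2, A), Mul(Rational(1, 2), Pow(Z, -1))) = Mul(A, Pow(Z, -1)))
Function('a')(l) = Add(74, l)
Add(Function('H')(32, 26), Mul(-1, Function('a')(Mul(Mul(Mul(-1, 6), 0), 8)))) = Add(Mul(32, Pow(26, -1)), Mul(-1, Add(74, Mul(Mul(Mul(-1, 6), 0), 8)))) = Add(Mul(32, Rational(1, 26)), Mul(-1, Add(74, Mul(Mul(-6, 0), 8)))) = Add(Rational(16, 13), Mul(-1, Add(74, Mul(0, 8)))) = Add(Rational(16, 13), Mul(-1, Add(74, 0))) = Add(Rational(16, 13), Mul(-1, 74)) = Add(Rational(16, 13), -74) = Rational(-946, 13)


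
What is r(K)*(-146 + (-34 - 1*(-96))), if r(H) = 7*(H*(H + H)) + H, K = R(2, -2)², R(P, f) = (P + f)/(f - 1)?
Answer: 0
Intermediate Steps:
R(P, f) = (P + f)/(-1 + f)
K = 0 (K = ((2 - 2)/(-1 - 2))² = (0/(-3))² = (-⅓*0)² = 0² = 0)
r(H) = H + 14*H² (r(H) = 7*(H*(2*H)) + H = 7*(2*H²) + H = 14*H² + H = H + 14*H²)
r(K)*(-146 + (-34 - 1*(-96))) = (0*(1 + 14*0))*(-146 + (-34 - 1*(-96))) = (0*(1 + 0))*(-146 + (-34 + 96)) = (0*1)*(-146 + 62) = 0*(-84) = 0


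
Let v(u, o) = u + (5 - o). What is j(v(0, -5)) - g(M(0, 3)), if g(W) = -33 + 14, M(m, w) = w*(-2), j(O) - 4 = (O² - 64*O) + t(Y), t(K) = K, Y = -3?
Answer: -520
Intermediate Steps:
v(u, o) = 5 + u - o
j(O) = 1 + O² - 64*O (j(O) = 4 + ((O² - 64*O) - 3) = 4 + (-3 + O² - 64*O) = 1 + O² - 64*O)
M(m, w) = -2*w
g(W) = -19
j(v(0, -5)) - g(M(0, 3)) = (1 + (5 + 0 - 1*(-5))² - 64*(5 + 0 - 1*(-5))) - 1*(-19) = (1 + (5 + 0 + 5)² - 64*(5 + 0 + 5)) + 19 = (1 + 10² - 64*10) + 19 = (1 + 100 - 640) + 19 = -539 + 19 = -520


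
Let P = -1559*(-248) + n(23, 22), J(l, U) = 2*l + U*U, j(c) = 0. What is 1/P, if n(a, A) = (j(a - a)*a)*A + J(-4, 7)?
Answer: 1/386673 ≈ 2.5862e-6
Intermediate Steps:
J(l, U) = U² + 2*l (J(l, U) = 2*l + U² = U² + 2*l)
n(a, A) = 41 (n(a, A) = (0*a)*A + (7² + 2*(-4)) = 0*A + (49 - 8) = 0 + 41 = 41)
P = 386673 (P = -1559*(-248) + 41 = 386632 + 41 = 386673)
1/P = 1/386673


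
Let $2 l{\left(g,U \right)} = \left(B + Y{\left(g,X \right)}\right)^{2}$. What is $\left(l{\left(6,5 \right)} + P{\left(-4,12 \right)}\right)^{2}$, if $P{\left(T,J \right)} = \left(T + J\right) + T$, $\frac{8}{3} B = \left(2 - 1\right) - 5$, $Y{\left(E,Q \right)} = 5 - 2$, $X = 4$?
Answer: $\frac{1681}{64} \approx 26.266$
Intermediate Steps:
$Y{\left(E,Q \right)} = 3$
$B = - \frac{3}{2}$ ($B = \frac{3 \left(\left(2 - 1\right) - 5\right)}{8} = \frac{3 \left(1 - 5\right)}{8} = \frac{3}{8} \left(-4\right) = - \frac{3}{2} \approx -1.5$)
$P{\left(T,J \right)} = J + 2 T$ ($P{\left(T,J \right)} = \left(J + T\right) + T = J + 2 T$)
$l{\left(g,U \right)} = \frac{9}{8}$ ($l{\left(g,U \right)} = \frac{\left(- \frac{3}{2} + 3\right)^{2}}{2} = \frac{\left(\frac{3}{2}\right)^{2}}{2} = \frac{1}{2} \cdot \frac{9}{4} = \frac{9}{8}$)
$\left(l{\left(6,5 \right)} + P{\left(-4,12 \right)}\right)^{2} = \left(\frac{9}{8} + \left(12 + 2 \left(-4\right)\right)\right)^{2} = \left(\frac{9}{8} + \left(12 - 8\right)\right)^{2} = \left(\frac{9}{8} + 4\right)^{2} = \left(\frac{41}{8}\right)^{2} = \frac{1681}{64}$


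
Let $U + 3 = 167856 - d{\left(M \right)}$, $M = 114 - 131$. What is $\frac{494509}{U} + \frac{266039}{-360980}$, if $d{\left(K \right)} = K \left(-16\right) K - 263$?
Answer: $\frac{3313807049}{1558892130} \approx 2.1257$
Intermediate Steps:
$M = -17$
$d{\left(K \right)} = -263 - 16 K^{2}$ ($d{\left(K \right)} = - 16 K K - 263 = - 16 K^{2} - 263 = -263 - 16 K^{2}$)
$U = 172740$ ($U = -3 + \left(167856 - \left(-263 - 16 \left(-17\right)^{2}\right)\right) = -3 + \left(167856 - \left(-263 - 4624\right)\right) = -3 + \left(167856 - -4887\right) = -3 + \left(167856 + 4887\right) = -3 + 172743 = 172740$)
$\frac{494509}{U} + \frac{266039}{-360980} = \frac{494509}{172740} + \frac{266039}{-360980} = 494509 \cdot \frac{1}{172740} + 266039 \left(- \frac{1}{360980}\right) = \frac{494509}{172740} - \frac{266039}{360980} = \frac{3313807049}{1558892130}$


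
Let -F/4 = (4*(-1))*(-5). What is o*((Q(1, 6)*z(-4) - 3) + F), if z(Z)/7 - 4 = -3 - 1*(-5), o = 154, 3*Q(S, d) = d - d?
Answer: -12782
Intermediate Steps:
Q(S, d) = 0 (Q(S, d) = (d - d)/3 = (⅓)*0 = 0)
z(Z) = 42 (z(Z) = 28 + 7*(-3 - 1*(-5)) = 28 + 7*(-3 + 5) = 28 + 7*2 = 28 + 14 = 42)
F = -80 (F = -4*4*(-1)*(-5) = -(-16)*(-5) = -4*20 = -80)
o*((Q(1, 6)*z(-4) - 3) + F) = 154*((0*42 - 3) - 80) = 154*((0 - 3) - 80) = 154*(-3 - 80) = 154*(-83) = -12782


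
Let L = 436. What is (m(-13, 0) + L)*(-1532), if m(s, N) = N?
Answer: -667952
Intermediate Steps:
(m(-13, 0) + L)*(-1532) = (0 + 436)*(-1532) = 436*(-1532) = -667952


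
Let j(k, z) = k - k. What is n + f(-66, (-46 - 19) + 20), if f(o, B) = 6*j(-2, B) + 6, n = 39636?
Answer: 39642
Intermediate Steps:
j(k, z) = 0
f(o, B) = 6 (f(o, B) = 6*0 + 6 = 0 + 6 = 6)
n + f(-66, (-46 - 19) + 20) = 39636 + 6 = 39642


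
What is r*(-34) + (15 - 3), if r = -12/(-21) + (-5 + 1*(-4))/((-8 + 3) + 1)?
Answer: -1175/14 ≈ -83.929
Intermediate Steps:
r = 79/28 (r = -12*(-1/21) + (-5 - 4)/(-5 + 1) = 4/7 - 9/(-4) = 4/7 - 9*(-1/4) = 4/7 + 9/4 = 79/28 ≈ 2.8214)
r*(-34) + (15 - 3) = (79/28)*(-34) + (15 - 3) = -1343/14 + 12 = -1175/14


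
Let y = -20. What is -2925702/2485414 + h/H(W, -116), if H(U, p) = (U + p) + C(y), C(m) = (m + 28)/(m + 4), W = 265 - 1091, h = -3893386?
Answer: 9673918597669/2342502695 ≈ 4129.7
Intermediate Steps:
W = -826
C(m) = (28 + m)/(4 + m)
H(U, p) = -1/2 + U + p (H(U, p) = (U + p) + (28 - 20)/(4 - 20) = (U + p) + 8/(-16) = (U + p) - 1/16*8 = (U + p) - 1/2 = -1/2 + U + p)
-2925702/2485414 + h/H(W, -116) = -2925702/2485414 - 3893386/(-1/2 - 826 - 116) = -2925702*1/2485414 - 3893386/(-1885/2) = -1462851/1242707 - 3893386*(-2/1885) = -1462851/1242707 + 7786772/1885 = 9673918597669/2342502695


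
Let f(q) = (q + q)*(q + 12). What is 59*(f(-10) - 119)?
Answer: -9381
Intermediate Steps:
f(q) = 2*q*(12 + q) (f(q) = (2*q)*(12 + q) = 2*q*(12 + q))
59*(f(-10) - 119) = 59*(2*(-10)*(12 - 10) - 119) = 59*(2*(-10)*2 - 119) = 59*(-40 - 119) = 59*(-159) = -9381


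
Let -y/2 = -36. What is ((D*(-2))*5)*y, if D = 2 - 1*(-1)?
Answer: -2160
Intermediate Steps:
y = 72 (y = -2*(-36) = 72)
D = 3 (D = 2 + 1 = 3)
((D*(-2))*5)*y = ((3*(-2))*5)*72 = -6*5*72 = -30*72 = -2160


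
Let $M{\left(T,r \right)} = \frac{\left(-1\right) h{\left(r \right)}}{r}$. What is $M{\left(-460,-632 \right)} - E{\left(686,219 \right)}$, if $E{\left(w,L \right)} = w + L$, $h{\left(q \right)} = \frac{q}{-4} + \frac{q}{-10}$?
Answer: $- \frac{18093}{20} \approx -904.65$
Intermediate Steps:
$h{\left(q \right)} = - \frac{7 q}{20}$ ($h{\left(q \right)} = q \left(- \frac{1}{4}\right) + q \left(- \frac{1}{10}\right) = - \frac{q}{4} - \frac{q}{10} = - \frac{7 q}{20}$)
$E{\left(w,L \right)} = L + w$
$M{\left(T,r \right)} = \frac{7}{20}$ ($M{\left(T,r \right)} = \frac{\left(-1\right) \left(- \frac{7 r}{20}\right)}{r} = \frac{\frac{7}{20} r}{r} = \frac{7}{20}$)
$M{\left(-460,-632 \right)} - E{\left(686,219 \right)} = \frac{7}{20} - \left(219 + 686\right) = \frac{7}{20} - 905 = - \frac{18093}{20}$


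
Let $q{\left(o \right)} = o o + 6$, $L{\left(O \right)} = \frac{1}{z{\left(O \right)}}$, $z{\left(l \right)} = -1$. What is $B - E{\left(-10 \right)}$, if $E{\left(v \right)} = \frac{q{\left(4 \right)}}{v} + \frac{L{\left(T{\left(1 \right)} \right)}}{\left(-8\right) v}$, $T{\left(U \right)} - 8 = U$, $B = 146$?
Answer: $\frac{11857}{80} \approx 148.21$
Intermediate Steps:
$T{\left(U \right)} = 8 + U$
$L{\left(O \right)} = -1$ ($L{\left(O \right)} = \frac{1}{-1} = -1$)
$q{\left(o \right)} = 6 + o^{2}$ ($q{\left(o \right)} = o^{2} + 6 = 6 + o^{2}$)
$E{\left(v \right)} = \frac{177}{8 v}$ ($E{\left(v \right)} = \frac{6 + 4^{2}}{v} - \frac{1}{\left(-8\right) v} = \frac{6 + 16}{v} - - \frac{1}{8 v} = \frac{22}{v} + \frac{1}{8 v} = \frac{177}{8 v}$)
$B - E{\left(-10 \right)} = 146 - \frac{177}{8 \left(-10\right)} = 146 - \frac{177}{8} \left(- \frac{1}{10}\right) = 146 - - \frac{177}{80} = 146 + \frac{177}{80} = \frac{11857}{80}$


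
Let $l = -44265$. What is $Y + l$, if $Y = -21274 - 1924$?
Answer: $-67463$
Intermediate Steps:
$Y = -23198$ ($Y = -21274 - 1924 = -23198$)
$Y + l = -23198 - 44265 = -67463$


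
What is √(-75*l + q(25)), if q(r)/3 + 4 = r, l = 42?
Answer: 21*I*√7 ≈ 55.561*I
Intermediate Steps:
q(r) = -12 + 3*r
√(-75*l + q(25)) = √(-75*42 + (-12 + 3*25)) = √(-3150 + (-12 + 75)) = √(-3150 + 63) = √(-3087) = 21*I*√7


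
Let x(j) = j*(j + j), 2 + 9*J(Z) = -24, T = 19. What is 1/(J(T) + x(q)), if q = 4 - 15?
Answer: 9/2152 ≈ 0.0041822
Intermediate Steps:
J(Z) = -26/9 (J(Z) = -2/9 + (⅑)*(-24) = -2/9 - 8/3 = -26/9)
q = -11
x(j) = 2*j² (x(j) = j*(2*j) = 2*j²)
1/(J(T) + x(q)) = 1/(-26/9 + 2*(-11)²) = 1/(-26/9 + 2*121) = 1/(-26/9 + 242) = 1/(2152/9) = 9/2152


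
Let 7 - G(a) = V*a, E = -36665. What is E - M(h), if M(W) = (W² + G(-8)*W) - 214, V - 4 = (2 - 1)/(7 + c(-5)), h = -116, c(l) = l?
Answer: -44919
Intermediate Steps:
V = 9/2 (V = 4 + (2 - 1)/(7 - 5) = 4 + 1/2 = 4 + 1*(½) = 4 + ½ = 9/2 ≈ 4.5000)
G(a) = 7 - 9*a/2
M(W) = -214 + W² + 43*W (M(W) = (W² + (7 - 9/2*(-8))*W) - 214 = (W² + (7 + 36)*W) - 214 = (W² + 43*W) - 214 = -214 + W² + 43*W)
E - M(h) = -36665 - (-214 + (-116)² + 43*(-116)) = -36665 - (-214 + 13456 - 4988) = -36665 - 1*8254 = -36665 - 8254 = -44919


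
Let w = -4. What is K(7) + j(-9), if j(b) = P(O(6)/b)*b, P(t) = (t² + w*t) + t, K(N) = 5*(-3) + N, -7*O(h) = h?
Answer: -270/49 ≈ -5.5102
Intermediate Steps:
O(h) = -h/7
K(N) = -15 + N
P(t) = t² - 3*t (P(t) = (t² - 4*t) + t = t² - 3*t)
j(b) = 18/7 + 36/(49*b) (j(b) = (((-⅐*6)/b)*(-3 + (-⅐*6)/b))*b = ((-6/(7*b))*(-3 - 6/(7*b)))*b = (-6*(-3 - 6/(7*b))/(7*b))*b = 18/7 + 36/(49*b))
K(7) + j(-9) = (-15 + 7) + (18/49)*(2 + 7*(-9))/(-9) = -8 + (18/49)*(-⅑)*(2 - 63) = -8 + (18/49)*(-⅑)*(-61) = -8 + 122/49 = -270/49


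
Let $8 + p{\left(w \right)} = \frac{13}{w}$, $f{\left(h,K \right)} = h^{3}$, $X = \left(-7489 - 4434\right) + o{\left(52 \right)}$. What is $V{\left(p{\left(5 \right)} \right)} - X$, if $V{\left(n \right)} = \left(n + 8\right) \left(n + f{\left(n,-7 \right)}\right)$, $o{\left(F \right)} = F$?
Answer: $\frac{7154721}{625} \approx 11448.0$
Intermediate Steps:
$X = -11871$ ($X = \left(-7489 - 4434\right) + 52 = -11923 + 52 = -11871$)
$p{\left(w \right)} = -8 + \frac{13}{w}$
$V{\left(n \right)} = \left(8 + n\right) \left(n + n^{3}\right)$ ($V{\left(n \right)} = \left(n + 8\right) \left(n + n^{3}\right) = \left(8 + n\right) \left(n + n^{3}\right)$)
$V{\left(p{\left(5 \right)} \right)} - X = \left(-8 + \frac{13}{5}\right) \left(8 - \left(8 - \frac{13}{5}\right) + \left(-8 + \frac{13}{5}\right)^{3} + 8 \left(-8 + \frac{13}{5}\right)^{2}\right) - -11871 = \left(-8 + 13 \cdot \frac{1}{5}\right) \left(8 + \left(-8 + 13 \cdot \frac{1}{5}\right) + \left(-8 + 13 \cdot \frac{1}{5}\right)^{3} + 8 \left(-8 + 13 \cdot \frac{1}{5}\right)^{2}\right) + 11871 = \left(-8 + \frac{13}{5}\right) \left(8 + \left(-8 + \frac{13}{5}\right) + \left(-8 + \frac{13}{5}\right)^{3} + 8 \left(-8 + \frac{13}{5}\right)^{2}\right) + 11871 = - \frac{27 \left(8 - \frac{27}{5} + \left(- \frac{27}{5}\right)^{3} + 8 \left(- \frac{27}{5}\right)^{2}\right)}{5} + 11871 = - \frac{27 \left(8 - \frac{27}{5} - \frac{19683}{125} + 8 \cdot \frac{729}{25}\right)}{5} + 11871 = - \frac{27 \left(8 - \frac{27}{5} - \frac{19683}{125} + \frac{5832}{25}\right)}{5} + 11871 = \left(- \frac{27}{5}\right) \frac{9802}{125} + 11871 = - \frac{264654}{625} + 11871 = \frac{7154721}{625}$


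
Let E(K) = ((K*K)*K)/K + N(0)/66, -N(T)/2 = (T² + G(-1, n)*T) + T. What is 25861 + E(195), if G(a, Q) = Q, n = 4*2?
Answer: 63886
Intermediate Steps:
n = 8
N(T) = -18*T - 2*T² (N(T) = -2*((T² + 8*T) + T) = -2*(T² + 9*T) = -18*T - 2*T²)
E(K) = K² (E(K) = ((K*K)*K)/K - 2*0*(9 + 0)/66 = (K²*K)/K - 2*0*9*(1/66) = K³/K + 0*(1/66) = K² + 0 = K²)
25861 + E(195) = 25861 + 195² = 25861 + 38025 = 63886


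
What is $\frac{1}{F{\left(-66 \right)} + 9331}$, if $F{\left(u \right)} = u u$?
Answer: $\frac{1}{13687} \approx 7.3062 \cdot 10^{-5}$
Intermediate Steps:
$F{\left(u \right)} = u^{2}$
$\frac{1}{F{\left(-66 \right)} + 9331} = \frac{1}{\left(-66\right)^{2} + 9331} = \frac{1}{4356 + 9331} = \frac{1}{13687}$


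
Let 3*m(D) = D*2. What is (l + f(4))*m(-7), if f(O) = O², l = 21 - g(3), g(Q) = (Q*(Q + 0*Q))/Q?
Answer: -476/3 ≈ -158.67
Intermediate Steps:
m(D) = 2*D/3 (m(D) = (D*2)/3 = (2*D)/3 = 2*D/3)
g(Q) = Q (g(Q) = (Q*(Q + 0))/Q = (Q*Q)/Q = Q²/Q = Q)
l = 18 (l = 21 - 1*3 = 21 - 3 = 18)
(l + f(4))*m(-7) = (18 + 4²)*((⅔)*(-7)) = (18 + 16)*(-14/3) = 34*(-14/3) = -476/3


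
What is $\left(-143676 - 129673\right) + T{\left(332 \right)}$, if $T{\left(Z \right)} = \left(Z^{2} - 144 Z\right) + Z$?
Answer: $-210601$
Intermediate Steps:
$T{\left(Z \right)} = Z^{2} - 143 Z$
$\left(-143676 - 129673\right) + T{\left(332 \right)} = \left(-143676 - 129673\right) + 332 \left(-143 + 332\right) = -273349 + 332 \cdot 189 = -273349 + 62748 = -210601$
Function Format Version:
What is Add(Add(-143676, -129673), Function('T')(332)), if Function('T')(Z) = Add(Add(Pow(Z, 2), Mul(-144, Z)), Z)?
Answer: -210601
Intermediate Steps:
Function('T')(Z) = Add(Pow(Z, 2), Mul(-143, Z))
Add(Add(-143676, -129673), Function('T')(332)) = Add(Add(-143676, -129673), Mul(332, Add(-143, 332))) = Add(-273349, Mul(332, 189)) = Add(-273349, 62748) = -210601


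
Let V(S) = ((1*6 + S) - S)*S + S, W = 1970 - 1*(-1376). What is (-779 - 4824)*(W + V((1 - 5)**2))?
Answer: -19375174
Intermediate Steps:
W = 3346 (W = 1970 + 1376 = 3346)
V(S) = 7*S (V(S) = ((6 + S) - S)*S + S = 6*S + S = 7*S)
(-779 - 4824)*(W + V((1 - 5)**2)) = (-779 - 4824)*(3346 + 7*(1 - 5)**2) = -5603*(3346 + 7*(-4)**2) = -5603*(3346 + 7*16) = -5603*(3346 + 112) = -5603*3458 = -19375174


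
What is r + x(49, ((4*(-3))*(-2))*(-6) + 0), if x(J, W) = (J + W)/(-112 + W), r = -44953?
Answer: -11507873/256 ≈ -44953.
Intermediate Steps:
x(J, W) = (J + W)/(-112 + W)
r + x(49, ((4*(-3))*(-2))*(-6) + 0) = -44953 + (49 + (((4*(-3))*(-2))*(-6) + 0))/(-112 + (((4*(-3))*(-2))*(-6) + 0)) = -44953 + (49 + (-12*(-2)*(-6) + 0))/(-112 + (-12*(-2)*(-6) + 0)) = -44953 + (49 + (24*(-6) + 0))/(-112 + (24*(-6) + 0)) = -44953 + (49 + (-144 + 0))/(-112 + (-144 + 0)) = -44953 + (49 - 144)/(-112 - 144) = -44953 - 95/(-256) = -44953 - 1/256*(-95) = -44953 + 95/256 = -11507873/256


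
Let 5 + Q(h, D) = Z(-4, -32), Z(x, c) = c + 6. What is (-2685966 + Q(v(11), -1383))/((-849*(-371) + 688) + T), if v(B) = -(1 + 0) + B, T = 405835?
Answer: -2685997/721502 ≈ -3.7228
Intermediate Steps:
v(B) = -1 + B (v(B) = -1*1 + B = -1 + B)
Z(x, c) = 6 + c
Q(h, D) = -31 (Q(h, D) = -5 + (6 - 32) = -5 - 26 = -31)
(-2685966 + Q(v(11), -1383))/((-849*(-371) + 688) + T) = (-2685966 - 31)/((-849*(-371) + 688) + 405835) = -2685997/((314979 + 688) + 405835) = -2685997/(315667 + 405835) = -2685997/721502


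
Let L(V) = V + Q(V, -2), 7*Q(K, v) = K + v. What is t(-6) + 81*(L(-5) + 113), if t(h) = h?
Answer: 8661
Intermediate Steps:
Q(K, v) = K/7 + v/7 (Q(K, v) = (K + v)/7 = K/7 + v/7)
L(V) = -2/7 + 8*V/7 (L(V) = V + (V/7 + (⅐)*(-2)) = V + (V/7 - 2/7) = V + (-2/7 + V/7) = -2/7 + 8*V/7)
t(-6) + 81*(L(-5) + 113) = -6 + 81*((-2/7 + (8/7)*(-5)) + 113) = -6 + 81*((-2/7 - 40/7) + 113) = -6 + 81*(-6 + 113) = -6 + 81*107 = -6 + 8667 = 8661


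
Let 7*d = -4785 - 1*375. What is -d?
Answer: 5160/7 ≈ 737.14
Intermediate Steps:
d = -5160/7 (d = (-4785 - 1*375)/7 = (-4785 - 375)/7 = (⅐)*(-5160) = -5160/7 ≈ -737.14)
-d = -1*(-5160/7) = 5160/7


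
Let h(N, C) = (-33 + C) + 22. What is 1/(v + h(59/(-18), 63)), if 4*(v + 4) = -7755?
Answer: -4/7563 ≈ -0.00052889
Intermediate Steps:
h(N, C) = -11 + C
v = -7771/4 (v = -4 + (1/4)*(-7755) = -4 - 7755/4 = -7771/4 ≈ -1942.8)
1/(v + h(59/(-18), 63)) = 1/(-7771/4 + (-11 + 63)) = 1/(-7771/4 + 52) = 1/(-7563/4) = -4/7563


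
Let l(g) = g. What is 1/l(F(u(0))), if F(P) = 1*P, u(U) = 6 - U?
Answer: 1/6 ≈ 0.16667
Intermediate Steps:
F(P) = P
1/l(F(u(0))) = 1/(6 - 1*0) = 1/(6 + 0) = 1/6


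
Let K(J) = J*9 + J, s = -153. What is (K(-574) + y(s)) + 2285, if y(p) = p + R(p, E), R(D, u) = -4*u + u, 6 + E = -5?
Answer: -3575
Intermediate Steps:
E = -11 (E = -6 - 5 = -11)
R(D, u) = -3*u
y(p) = 33 + p (y(p) = p - 3*(-11) = p + 33 = 33 + p)
K(J) = 10*J (K(J) = 9*J + J = 10*J)
(K(-574) + y(s)) + 2285 = (10*(-574) + (33 - 153)) + 2285 = (-5740 - 120) + 2285 = -5860 + 2285 = -3575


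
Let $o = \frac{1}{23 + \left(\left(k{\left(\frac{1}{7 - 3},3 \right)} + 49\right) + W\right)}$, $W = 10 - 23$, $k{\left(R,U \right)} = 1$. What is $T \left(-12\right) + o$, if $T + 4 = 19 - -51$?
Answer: $- \frac{47519}{60} \approx -791.98$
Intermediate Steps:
$W = -13$ ($W = 10 - 23 = -13$)
$o = \frac{1}{60}$ ($o = \frac{1}{23 + \left(\left(1 + 49\right) - 13\right)} = \frac{1}{23 + \left(50 - 13\right)} = \frac{1}{23 + 37} = \frac{1}{60} \approx 0.016667$)
$T = 66$ ($T = -4 + \left(19 - -51\right) = -4 + \left(19 + 51\right) = -4 + 70 = 66$)
$T \left(-12\right) + o = 66 \left(-12\right) + \frac{1}{60} = -792 + \frac{1}{60} = - \frac{47519}{60}$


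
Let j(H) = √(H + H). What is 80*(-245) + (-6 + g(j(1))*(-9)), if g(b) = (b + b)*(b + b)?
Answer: -19678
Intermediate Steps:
j(H) = √2*√H (j(H) = √(2*H) = √2*√H)
g(b) = 4*b² (g(b) = (2*b)*(2*b) = 4*b²)
80*(-245) + (-6 + g(j(1))*(-9)) = 80*(-245) + (-6 + (4*(√2*√1)²)*(-9)) = -19600 + (-6 + (4*(√2*1)²)*(-9)) = -19600 + (-6 + (4*(√2)²)*(-9)) = -19600 + (-6 + (4*2)*(-9)) = -19600 + (-6 + 8*(-9)) = -19600 + (-6 - 72) = -19600 - 78 = -19678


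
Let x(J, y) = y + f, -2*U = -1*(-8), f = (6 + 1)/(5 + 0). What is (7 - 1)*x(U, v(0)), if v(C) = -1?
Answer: 12/5 ≈ 2.4000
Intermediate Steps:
f = 7/5 ≈ 1.4000
U = -4 (U = -(-1)*(-8)/2 = -½*8 = -4)
x(J, y) = 7/5 + y (x(J, y) = y + 7/5 = 7/5 + y)
(7 - 1)*x(U, v(0)) = (7 - 1)*(7/5 - 1) = 6*(⅖) = 12/5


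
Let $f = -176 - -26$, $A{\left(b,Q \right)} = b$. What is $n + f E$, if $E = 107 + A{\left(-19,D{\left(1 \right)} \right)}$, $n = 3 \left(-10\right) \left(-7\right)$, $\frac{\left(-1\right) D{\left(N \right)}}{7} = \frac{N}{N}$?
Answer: $-12990$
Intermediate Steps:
$D{\left(N \right)} = -7$ ($D{\left(N \right)} = - 7 \frac{N}{N} = \left(-7\right) 1 = -7$)
$n = 210$ ($n = \left(-30\right) \left(-7\right) = 210$)
$E = 88$ ($E = 107 - 19 = 88$)
$f = -150$ ($f = -176 + 26 = -150$)
$n + f E = 210 - 13200 = -12990$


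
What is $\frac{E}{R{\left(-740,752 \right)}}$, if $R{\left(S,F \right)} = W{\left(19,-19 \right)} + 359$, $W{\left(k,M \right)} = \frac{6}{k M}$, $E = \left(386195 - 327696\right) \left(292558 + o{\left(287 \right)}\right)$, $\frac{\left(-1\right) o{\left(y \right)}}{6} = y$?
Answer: $\frac{6141915074204}{129593} \approx 4.7394 \cdot 10^{7}$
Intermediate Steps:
$o{\left(y \right)} = - 6 y$
$E = 17013615164$ ($E = \left(386195 - 327696\right) \left(292558 - 1722\right) = 58499 \left(292558 - 1722\right) = 58499 \cdot 290836 = 17013615164$)
$W{\left(k,M \right)} = \frac{6}{M k}$
$R{\left(S,F \right)} = \frac{129593}{361}$ ($R{\left(S,F \right)} = \frac{6}{\left(-19\right) 19} + 359 = 6 \left(- \frac{1}{19}\right) \frac{1}{19} + 359 = - \frac{6}{361} + 359 = \frac{129593}{361}$)
$\frac{E}{R{\left(-740,752 \right)}} = \frac{17013615164}{\frac{129593}{361}} = 17013615164 \cdot \frac{361}{129593} = \frac{6141915074204}{129593}$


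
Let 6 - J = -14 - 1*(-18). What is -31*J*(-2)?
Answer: 124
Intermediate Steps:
J = 2 (J = 6 - (-14 - 1*(-18)) = 6 - (-14 + 18) = 6 - 1*4 = 6 - 4 = 2)
-31*J*(-2) = -31*2*(-2) = -62*(-2) = 124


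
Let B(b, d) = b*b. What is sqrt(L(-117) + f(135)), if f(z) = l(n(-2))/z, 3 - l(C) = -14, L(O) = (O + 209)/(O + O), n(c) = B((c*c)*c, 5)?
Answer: I*sqrt(91455)/585 ≈ 0.51695*I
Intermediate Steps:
B(b, d) = b**2
n(c) = c**6 (n(c) = ((c*c)*c)**2 = (c**2*c)**2 = (c**3)**2 = c**6)
L(O) = (209 + O)/(2*O) (L(O) = (209 + O)/((2*O)) = (209 + O)*(1/(2*O)) = (209 + O)/(2*O))
l(C) = 17 (l(C) = 3 - 1*(-14) = 3 + 14 = 17)
f(z) = 17/z
sqrt(L(-117) + f(135)) = sqrt((1/2)*(209 - 117)/(-117) + 17/135) = sqrt((1/2)*(-1/117)*92 + 17*(1/135)) = sqrt(-46/117 + 17/135) = sqrt(-469/1755) = I*sqrt(91455)/585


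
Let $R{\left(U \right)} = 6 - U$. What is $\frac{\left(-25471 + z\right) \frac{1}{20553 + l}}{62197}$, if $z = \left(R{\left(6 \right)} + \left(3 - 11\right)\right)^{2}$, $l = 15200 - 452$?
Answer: $- \frac{8469}{731872099} \approx -1.1572 \cdot 10^{-5}$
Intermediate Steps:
$l = 14748$ ($l = 15200 - 452 = 14748$)
$z = 64$ ($z = \left(\left(6 - 6\right) + \left(3 - 11\right)\right)^{2} = \left(\left(6 - 6\right) - 8\right)^{2} = \left(0 - 8\right)^{2} = \left(-8\right)^{2} = 64$)
$\frac{\left(-25471 + z\right) \frac{1}{20553 + l}}{62197} = \frac{\left(-25471 + 64\right) \frac{1}{20553 + 14748}}{62197} = - \frac{25407}{35301} \cdot \frac{1}{62197} = \left(-25407\right) \frac{1}{35301} \cdot \frac{1}{62197} = \left(- \frac{8469}{11767}\right) \frac{1}{62197} = - \frac{8469}{731872099}$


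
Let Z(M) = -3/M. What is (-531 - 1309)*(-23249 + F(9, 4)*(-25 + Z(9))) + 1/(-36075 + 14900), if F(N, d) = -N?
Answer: 896944201999/21175 ≈ 4.2359e+7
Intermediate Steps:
(-531 - 1309)*(-23249 + F(9, 4)*(-25 + Z(9))) + 1/(-36075 + 14900) = (-531 - 1309)*(-23249 + (-1*9)*(-25 - 3/9)) + 1/(-36075 + 14900) = -1840*(-23249 - 9*(-25 - 3*⅑)) + 1/(-21175) = -1840*(-23249 - 9*(-25 - ⅓)) - 1/21175 = -1840*(-23249 - 9*(-76/3)) - 1/21175 = -1840*(-23249 + 228) - 1/21175 = -1840*(-23021) - 1/21175 = 42358640 - 1/21175 = 896944201999/21175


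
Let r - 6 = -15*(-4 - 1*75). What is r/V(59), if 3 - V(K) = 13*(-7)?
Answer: 1191/94 ≈ 12.670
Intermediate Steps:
V(K) = 94 (V(K) = 3 - 13*(-7) = 3 - 1*(-91) = 3 + 91 = 94)
r = 1191 (r = 6 - 15*(-4 - 1*75) = 6 - 15*(-4 - 75) = 6 - 15*(-79) = 6 + 1185 = 1191)
r/V(59) = 1191/94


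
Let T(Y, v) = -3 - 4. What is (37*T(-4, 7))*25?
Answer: -6475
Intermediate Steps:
T(Y, v) = -7
(37*T(-4, 7))*25 = (37*(-7))*25 = -259*25 = -6475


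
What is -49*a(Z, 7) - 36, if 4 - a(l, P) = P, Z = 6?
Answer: 111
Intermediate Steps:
a(l, P) = 4 - P
-49*a(Z, 7) - 36 = -49*(4 - 1*7) - 36 = -49*(4 - 7) - 36 = -49*(-3) - 36 = 147 - 36 = 111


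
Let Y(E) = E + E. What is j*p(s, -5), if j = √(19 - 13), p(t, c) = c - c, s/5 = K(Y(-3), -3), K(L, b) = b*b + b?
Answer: 0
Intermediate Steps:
Y(E) = 2*E
K(L, b) = b + b² (K(L, b) = b² + b = b + b²)
s = 30 (s = 5*(-3*(1 - 3)) = 5*(-3*(-2)) = 5*6 = 30)
p(t, c) = 0
j = √6 ≈ 2.4495
j*p(s, -5) = √6*0 = 0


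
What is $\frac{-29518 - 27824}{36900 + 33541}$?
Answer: $- \frac{57342}{70441} \approx -0.81404$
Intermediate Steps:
$\frac{-29518 - 27824}{36900 + 33541} = \frac{-29518 - 27824}{70441} = \left(-57342\right) \frac{1}{70441} = - \frac{57342}{70441}$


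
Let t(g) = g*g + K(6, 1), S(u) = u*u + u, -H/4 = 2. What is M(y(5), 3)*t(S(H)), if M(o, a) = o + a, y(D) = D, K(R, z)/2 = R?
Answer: 25184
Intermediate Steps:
H = -8 (H = -4*2 = -8)
K(R, z) = 2*R
M(o, a) = a + o
S(u) = u + u² (S(u) = u² + u = u + u²)
t(g) = 12 + g² (t(g) = g*g + 2*6 = g² + 12 = 12 + g²)
M(y(5), 3)*t(S(H)) = (3 + 5)*(12 + (-8*(1 - 8))²) = 8*(12 + (-8*(-7))²) = 8*(12 + 56²) = 8*(12 + 3136) = 8*3148 = 25184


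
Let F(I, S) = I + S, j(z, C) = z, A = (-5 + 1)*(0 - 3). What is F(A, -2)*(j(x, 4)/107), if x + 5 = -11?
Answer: -160/107 ≈ -1.4953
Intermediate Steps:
x = -16 (x = -5 - 11 = -16)
A = 12 (A = -4*(-3) = 12)
F(A, -2)*(j(x, 4)/107) = (12 - 2)*(-16/107) = 10*(-16*1/107) = 10*(-16/107) = -160/107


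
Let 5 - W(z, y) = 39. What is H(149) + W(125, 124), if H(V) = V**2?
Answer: 22167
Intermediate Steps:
W(z, y) = -34 (W(z, y) = 5 - 1*39 = 5 - 39 = -34)
H(149) + W(125, 124) = 149**2 - 34 = 22201 - 34 = 22167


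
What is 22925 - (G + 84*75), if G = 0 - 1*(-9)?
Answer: 16616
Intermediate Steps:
G = 9 (G = 0 + 9 = 9)
22925 - (G + 84*75) = 22925 - (9 + 84*75) = 22925 - (9 + 6300) = 22925 - 1*6309 = 22925 - 6309 = 16616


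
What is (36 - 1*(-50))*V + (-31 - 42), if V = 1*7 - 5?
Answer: 99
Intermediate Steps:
V = 2 (V = 7 - 5 = 2)
(36 - 1*(-50))*V + (-31 - 42) = (36 - 1*(-50))*2 + (-31 - 42) = (36 + 50)*2 - 73 = 86*2 - 73 = 172 - 73 = 99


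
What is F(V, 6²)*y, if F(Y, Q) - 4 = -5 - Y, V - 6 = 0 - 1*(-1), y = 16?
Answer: -128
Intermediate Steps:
V = 7 (V = 6 + (0 - 1*(-1)) = 6 + (0 + 1) = 6 + 1 = 7)
F(Y, Q) = -1 - Y (F(Y, Q) = 4 + (-5 - Y) = -1 - Y)
F(V, 6²)*y = (-1 - 1*7)*16 = (-1 - 7)*16 = -8*16 = -128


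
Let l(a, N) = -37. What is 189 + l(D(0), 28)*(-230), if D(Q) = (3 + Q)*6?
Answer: 8699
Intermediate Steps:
D(Q) = 18 + 6*Q
189 + l(D(0), 28)*(-230) = 189 - 37*(-230) = 189 + 8510 = 8699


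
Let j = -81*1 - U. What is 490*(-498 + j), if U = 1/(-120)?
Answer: -3404471/12 ≈ -2.8371e+5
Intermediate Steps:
U = -1/120 ≈ -0.0083333
j = -9719/120 (j = -81*1 - 1*(-1/120) = -81 + 1/120 = -9719/120 ≈ -80.992)
490*(-498 + j) = 490*(-498 - 9719/120) = 490*(-69479/120) = -3404471/12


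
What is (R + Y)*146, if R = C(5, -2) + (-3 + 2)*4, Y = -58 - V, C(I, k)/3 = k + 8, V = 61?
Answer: -15330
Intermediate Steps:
C(I, k) = 24 + 3*k (C(I, k) = 3*(k + 8) = 3*(8 + k) = 24 + 3*k)
Y = -119 (Y = -58 - 1*61 = -58 - 61 = -119)
R = 14 (R = (24 + 3*(-2)) + (-3 + 2)*4 = (24 - 6) - 1*4 = 18 - 4 = 14)
(R + Y)*146 = (14 - 119)*146 = -105*146 = -15330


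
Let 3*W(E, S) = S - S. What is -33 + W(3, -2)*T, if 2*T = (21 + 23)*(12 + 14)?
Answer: -33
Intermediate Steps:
W(E, S) = 0 (W(E, S) = (S - S)/3 = (⅓)*0 = 0)
T = 572 (T = ((21 + 23)*(12 + 14))/2 = (44*26)/2 = (½)*1144 = 572)
-33 + W(3, -2)*T = -33 + 0*572 = -33 + 0 = -33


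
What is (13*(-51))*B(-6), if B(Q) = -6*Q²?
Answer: 143208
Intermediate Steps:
(13*(-51))*B(-6) = (13*(-51))*(-6*(-6)²) = -(-3978)*36 = -663*(-216) = 143208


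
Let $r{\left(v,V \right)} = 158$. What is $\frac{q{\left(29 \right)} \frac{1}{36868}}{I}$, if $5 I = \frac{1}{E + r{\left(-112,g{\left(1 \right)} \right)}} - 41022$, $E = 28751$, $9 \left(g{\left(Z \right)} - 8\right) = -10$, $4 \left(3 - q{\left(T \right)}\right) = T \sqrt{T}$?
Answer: $- \frac{433635}{43721945429396} + \frac{4191805 \sqrt{29}}{174887781717584} \approx 1.1916 \cdot 10^{-7}$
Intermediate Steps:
$q{\left(T \right)} = 3 - \frac{T^{\frac{3}{2}}}{4}$ ($q{\left(T \right)} = 3 - \frac{T \sqrt{T}}{4} = 3 - \frac{T^{\frac{3}{2}}}{4}$)
$g{\left(Z \right)} = \frac{62}{9}$ ($g{\left(Z \right)} = 8 + \frac{1}{9} \left(-10\right) = 8 - \frac{10}{9} = \frac{62}{9}$)
$I = - \frac{1185904997}{144545}$ ($I = \frac{\frac{1}{28751 + 158} - 41022}{5} = \frac{\frac{1}{28909} - 41022}{5} = \frac{1}{5} \left(- \frac{1185904997}{28909}\right) = - \frac{1185904997}{144545} \approx -8204.4$)
$\frac{q{\left(29 \right)} \frac{1}{36868}}{I} = \frac{\left(3 - \frac{29^{\frac{3}{2}}}{4}\right) \frac{1}{36868}}{- \frac{1185904997}{144545}} = \left(3 - \frac{29 \sqrt{29}}{4}\right) \frac{1}{36868} \left(- \frac{144545}{1185904997}\right) = \left(\frac{3}{36868} - \frac{29 \sqrt{29}}{147472}\right) \left(- \frac{144545}{1185904997}\right) = - \frac{433635}{43721945429396} + \frac{4191805 \sqrt{29}}{174887781717584}$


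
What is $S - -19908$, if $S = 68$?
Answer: $19976$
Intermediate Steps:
$S - -19908 = 68 - -19908 = 68 + 19908 = 19976$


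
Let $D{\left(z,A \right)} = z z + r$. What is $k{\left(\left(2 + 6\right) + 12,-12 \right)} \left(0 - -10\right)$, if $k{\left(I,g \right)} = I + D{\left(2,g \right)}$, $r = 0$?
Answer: $240$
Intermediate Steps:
$D{\left(z,A \right)} = z^{2}$ ($D{\left(z,A \right)} = z z + 0 = z^{2} + 0 = z^{2}$)
$k{\left(I,g \right)} = 4 + I$ ($k{\left(I,g \right)} = I + 2^{2} = I + 4 = 4 + I$)
$k{\left(\left(2 + 6\right) + 12,-12 \right)} \left(0 - -10\right) = \left(4 + \left(\left(2 + 6\right) + 12\right)\right) \left(0 - -10\right) = \left(4 + \left(8 + 12\right)\right) \left(0 + 10\right) = \left(4 + 20\right) 10 = 24 \cdot 10 = 240$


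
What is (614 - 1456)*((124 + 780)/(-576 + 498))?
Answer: 380584/39 ≈ 9758.6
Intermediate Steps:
(614 - 1456)*((124 + 780)/(-576 + 498)) = -761168/(-78) = -761168*(-1)/78 = -842*(-452/39) = 380584/39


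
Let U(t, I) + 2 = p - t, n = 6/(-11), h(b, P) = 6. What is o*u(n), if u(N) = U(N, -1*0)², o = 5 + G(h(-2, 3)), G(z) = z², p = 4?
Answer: 32144/121 ≈ 265.65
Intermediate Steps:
n = -6/11 (n = 6*(-1/11) = -6/11 ≈ -0.54545)
o = 41 (o = 5 + 6² = 5 + 36 = 41)
U(t, I) = 2 - t (U(t, I) = -2 + (4 - t) = 2 - t)
u(N) = (2 - N)²
o*u(n) = 41*(-2 - 6/11)² = 41*(-28/11)² = 41*(784/121) = 32144/121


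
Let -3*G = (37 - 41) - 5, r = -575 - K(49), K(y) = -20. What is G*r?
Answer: -1665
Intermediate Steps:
r = -555 (r = -575 - 1*(-20) = -575 + 20 = -555)
G = 3 (G = -((37 - 41) - 5)/3 = -(-4 - 5)/3 = -⅓*(-9) = 3)
G*r = 3*(-555) = -1665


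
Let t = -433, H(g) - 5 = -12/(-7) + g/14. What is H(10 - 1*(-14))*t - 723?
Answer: -30608/7 ≈ -4372.6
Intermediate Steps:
H(g) = 47/7 + g/14 (H(g) = 5 + (-12/(-7) + g/14) = 5 + (-12*(-1/7) + g*(1/14)) = 5 + (12/7 + g/14) = 47/7 + g/14)
H(10 - 1*(-14))*t - 723 = (47/7 + (10 - 1*(-14))/14)*(-433) - 723 = (47/7 + (10 + 14)/14)*(-433) - 723 = (47/7 + (1/14)*24)*(-433) - 723 = (47/7 + 12/7)*(-433) - 723 = (59/7)*(-433) - 723 = -25547/7 - 723 = -30608/7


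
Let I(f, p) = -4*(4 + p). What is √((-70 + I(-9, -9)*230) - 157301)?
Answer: I*√152771 ≈ 390.86*I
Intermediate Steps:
I(f, p) = -16 - 4*p
√((-70 + I(-9, -9)*230) - 157301) = √((-70 + (-16 - 4*(-9))*230) - 157301) = √((-70 + (-16 + 36)*230) - 157301) = √((-70 + 20*230) - 157301) = √((-70 + 4600) - 157301) = √(4530 - 157301) = √(-152771) = I*√152771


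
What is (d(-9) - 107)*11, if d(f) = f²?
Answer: -286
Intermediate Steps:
(d(-9) - 107)*11 = ((-9)² - 107)*11 = (81 - 107)*11 = -26*11 = -286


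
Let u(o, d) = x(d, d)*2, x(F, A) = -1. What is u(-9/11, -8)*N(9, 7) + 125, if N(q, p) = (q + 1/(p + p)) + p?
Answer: 650/7 ≈ 92.857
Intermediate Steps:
u(o, d) = -2 (u(o, d) = -1*2 = -2)
N(q, p) = p + q + 1/(2*p) (N(q, p) = (q + 1/(2*p)) + p = p + q + 1/(2*p))
u(-9/11, -8)*N(9, 7) + 125 = -2*(7 + 9 + (½)/7) + 125 = -2*(7 + 9 + (½)*(⅐)) + 125 = -2*(7 + 9 + 1/14) + 125 = -2*225/14 + 125 = -225/7 + 125 = 650/7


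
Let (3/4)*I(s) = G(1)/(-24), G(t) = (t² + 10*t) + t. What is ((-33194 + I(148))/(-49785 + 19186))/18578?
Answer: 49792/852702333 ≈ 5.8393e-5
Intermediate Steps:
G(t) = t² + 11*t
I(s) = -⅔ (I(s) = 4*((1*(11 + 1))/(-24))/3 = 4*((1*12)*(-1/24))/3 = 4*(12*(-1/24))/3 = (4/3)*(-½) = -⅔)
((-33194 + I(148))/(-49785 + 19186))/18578 = ((-33194 - ⅔)/(-49785 + 19186))/18578 = -99584/3/(-30599)*(1/18578) = -99584/3*(-1/30599)*(1/18578) = (99584/91797)*(1/18578) = 49792/852702333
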